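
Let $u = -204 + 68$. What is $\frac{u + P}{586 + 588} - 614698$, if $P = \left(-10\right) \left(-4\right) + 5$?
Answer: $- \frac{721655543}{1174} \approx -6.147 \cdot 10^{5}$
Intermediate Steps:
$u = -136$
$P = 45$ ($P = 40 + 5 = 45$)
$\frac{u + P}{586 + 588} - 614698 = \frac{-136 + 45}{586 + 588} - 614698 = - \frac{91}{1174} - 614698 = - \frac{721655543}{1174}$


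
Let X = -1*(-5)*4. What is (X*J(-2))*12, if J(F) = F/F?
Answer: 240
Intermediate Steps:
J(F) = 1
X = 20 (X = 5*4 = 20)
(X*J(-2))*12 = (20*1)*12 = 20*12 = 240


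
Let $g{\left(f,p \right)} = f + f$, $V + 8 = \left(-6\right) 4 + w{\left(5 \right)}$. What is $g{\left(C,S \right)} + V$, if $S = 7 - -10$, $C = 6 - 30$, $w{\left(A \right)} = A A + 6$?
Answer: $-49$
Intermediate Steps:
$w{\left(A \right)} = 6 + A^{2}$ ($w{\left(A \right)} = A^{2} + 6 = 6 + A^{2}$)
$C = -24$ ($C = 6 - 30 = -24$)
$V = -1$ ($V = -8 + \left(\left(-6\right) 4 + \left(6 + 5^{2}\right)\right) = -8 + \left(-24 + \left(6 + 25\right)\right) = -8 + \left(-24 + 31\right) = -8 + 7 = -1$)
$S = 17$ ($S = 7 + 10 = 17$)
$g{\left(f,p \right)} = 2 f$
$g{\left(C,S \right)} + V = 2 \left(-24\right) - 1 = -48 - 1 = -49$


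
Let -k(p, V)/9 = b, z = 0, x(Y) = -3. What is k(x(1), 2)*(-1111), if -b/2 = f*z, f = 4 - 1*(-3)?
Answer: 0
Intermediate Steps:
f = 7 (f = 4 + 3 = 7)
b = 0 (b = -14*0 = -2*0 = 0)
k(p, V) = 0 (k(p, V) = -9*0 = 0)
k(x(1), 2)*(-1111) = 0*(-1111) = 0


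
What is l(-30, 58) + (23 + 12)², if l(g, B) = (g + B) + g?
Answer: 1223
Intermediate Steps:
l(g, B) = B + 2*g (l(g, B) = (B + g) + g = B + 2*g)
l(-30, 58) + (23 + 12)² = (58 + 2*(-30)) + (23 + 12)² = (58 - 60) + 35² = -2 + 1225 = 1223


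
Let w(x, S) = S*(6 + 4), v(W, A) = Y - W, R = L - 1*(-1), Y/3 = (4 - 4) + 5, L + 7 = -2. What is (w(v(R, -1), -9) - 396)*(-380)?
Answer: 184680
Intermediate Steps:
L = -9 (L = -7 - 2 = -9)
Y = 15 (Y = 3*((4 - 4) + 5) = 3*(0 + 5) = 3*5 = 15)
R = -8 (R = -9 - 1*(-1) = -9 + 1 = -8)
v(W, A) = 15 - W
w(x, S) = 10*S (w(x, S) = S*10 = 10*S)
(w(v(R, -1), -9) - 396)*(-380) = (10*(-9) - 396)*(-380) = (-90 - 396)*(-380) = -486*(-380) = 184680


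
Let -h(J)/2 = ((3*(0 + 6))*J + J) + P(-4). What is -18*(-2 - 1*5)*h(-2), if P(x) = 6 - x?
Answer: 7056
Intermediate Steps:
h(J) = -20 - 38*J (h(J) = -2*(((3*(0 + 6))*J + J) + (6 - 1*(-4))) = -2*(((3*6)*J + J) + (6 + 4)) = -2*((18*J + J) + 10) = -2*(19*J + 10) = -2*(10 + 19*J) = -20 - 38*J)
-18*(-2 - 1*5)*h(-2) = -18*(-2 - 1*5)*(-20 - 38*(-2)) = -18*(-2 - 5)*(-20 + 76) = -(-126)*56 = -18*(-392) = 7056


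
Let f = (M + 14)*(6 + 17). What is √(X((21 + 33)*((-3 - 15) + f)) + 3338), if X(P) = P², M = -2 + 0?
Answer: √194103962 ≈ 13932.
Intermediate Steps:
M = -2
f = 276 (f = (-2 + 14)*(6 + 17) = 12*23 = 276)
√(X((21 + 33)*((-3 - 15) + f)) + 3338) = √(((21 + 33)*((-3 - 15) + 276))² + 3338) = √((54*(-18 + 276))² + 3338) = √((54*258)² + 3338) = √(13932² + 3338) = √(194100624 + 3338) = √194103962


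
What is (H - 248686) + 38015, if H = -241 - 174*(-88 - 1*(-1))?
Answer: -195774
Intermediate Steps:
H = 14897 (H = -241 - 174*(-88 + 1) = -241 - 174*(-87) = -241 + 15138 = 14897)
(H - 248686) + 38015 = (14897 - 248686) + 38015 = -233789 + 38015 = -195774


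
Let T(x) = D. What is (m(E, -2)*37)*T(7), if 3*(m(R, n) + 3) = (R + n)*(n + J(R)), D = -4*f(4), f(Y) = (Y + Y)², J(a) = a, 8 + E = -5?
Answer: -681984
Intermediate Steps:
E = -13 (E = -8 - 5 = -13)
f(Y) = 4*Y² (f(Y) = (2*Y)² = 4*Y²)
D = -256 (D = -16*4² = -16*16 = -4*64 = -256)
m(R, n) = -3 + (R + n)²/3 (m(R, n) = -3 + ((R + n)*(n + R))/3 = -3 + ((R + n)*(R + n))/3 = -3 + (R + n)²/3)
T(x) = -256
(m(E, -2)*37)*T(7) = ((-3 + (⅓)*(-13)² + (⅓)*(-2)² + (⅔)*(-13)*(-2))*37)*(-256) = ((-3 + (⅓)*169 + (⅓)*4 + 52/3)*37)*(-256) = ((-3 + 169/3 + 4/3 + 52/3)*37)*(-256) = (72*37)*(-256) = 2664*(-256) = -681984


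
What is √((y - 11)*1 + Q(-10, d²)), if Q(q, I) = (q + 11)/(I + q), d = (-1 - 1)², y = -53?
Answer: I*√2298/6 ≈ 7.9896*I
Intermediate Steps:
d = 4 (d = (-2)² = 4)
Q(q, I) = (11 + q)/(I + q)
√((y - 11)*1 + Q(-10, d²)) = √((-53 - 11)*1 + (11 - 10)/(4² - 10)) = √(-64*1 + 1/(16 - 10)) = √(-64 + 1/6) = √(-64 + (⅙)*1) = √(-64 + ⅙) = √(-383/6) = I*√2298/6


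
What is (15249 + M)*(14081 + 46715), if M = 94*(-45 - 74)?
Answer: 247014148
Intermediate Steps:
M = -11186 (M = 94*(-119) = -11186)
(15249 + M)*(14081 + 46715) = (15249 - 11186)*(14081 + 46715) = 4063*60796 = 247014148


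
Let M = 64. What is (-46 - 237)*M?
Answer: -18112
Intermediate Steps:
(-46 - 237)*M = (-46 - 237)*64 = -283*64 = -18112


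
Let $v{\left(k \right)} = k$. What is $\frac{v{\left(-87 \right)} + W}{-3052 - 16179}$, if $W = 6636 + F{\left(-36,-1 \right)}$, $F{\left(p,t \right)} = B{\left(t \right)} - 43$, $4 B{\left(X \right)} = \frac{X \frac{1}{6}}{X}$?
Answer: $- \frac{156145}{461544} \approx -0.33831$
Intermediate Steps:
$B{\left(X \right)} = \frac{1}{24}$ ($B{\left(X \right)} = \frac{\frac{X}{6} \frac{1}{X}}{4} = \frac{1}{4} \cdot \frac{1}{6} = \frac{1}{24}$)
$F{\left(p,t \right)} = - \frac{1031}{24}$ ($F{\left(p,t \right)} = \frac{1}{24} - 43 = - \frac{1031}{24}$)
$W = \frac{158233}{24}$ ($W = 6636 - \frac{1031}{24} = \frac{158233}{24} \approx 6593.0$)
$\frac{v{\left(-87 \right)} + W}{-3052 - 16179} = \frac{-87 + \frac{158233}{24}}{-3052 - 16179} = \frac{156145}{24 \left(-19231\right)} = \frac{156145}{24} \left(- \frac{1}{19231}\right) = - \frac{156145}{461544}$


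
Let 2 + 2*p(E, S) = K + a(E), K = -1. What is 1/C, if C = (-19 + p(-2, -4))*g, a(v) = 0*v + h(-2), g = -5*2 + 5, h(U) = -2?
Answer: 2/215 ≈ 0.0093023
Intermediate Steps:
g = -5 (g = -10 + 5 = -5)
a(v) = -2 (a(v) = 0*v - 2 = 0 - 2 = -2)
p(E, S) = -5/2 (p(E, S) = -1 + (-1 - 2)/2 = -1 + (½)*(-3) = -1 - 3/2 = -5/2)
C = 215/2 (C = (-19 - 5/2)*(-5) = -43/2*(-5) = 215/2 ≈ 107.50)
1/C = 1/(215/2) = 2/215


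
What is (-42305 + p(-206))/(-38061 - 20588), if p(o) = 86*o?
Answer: 60021/58649 ≈ 1.0234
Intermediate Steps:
(-42305 + p(-206))/(-38061 - 20588) = (-42305 + 86*(-206))/(-38061 - 20588) = (-42305 - 17716)/(-58649) = -60021*(-1/58649) = 60021/58649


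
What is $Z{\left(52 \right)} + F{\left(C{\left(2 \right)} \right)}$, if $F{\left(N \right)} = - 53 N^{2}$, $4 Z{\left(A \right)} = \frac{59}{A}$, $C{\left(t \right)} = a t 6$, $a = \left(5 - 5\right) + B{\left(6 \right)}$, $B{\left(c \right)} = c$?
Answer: $- \frac{57148357}{208} \approx -2.7475 \cdot 10^{5}$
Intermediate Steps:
$a = 6$ ($a = \left(5 - 5\right) + 6 = 0 + 6 = 6$)
$C{\left(t \right)} = 36 t$ ($C{\left(t \right)} = 6 t 6 = 36 t$)
$Z{\left(A \right)} = \frac{59}{4 A}$ ($Z{\left(A \right)} = \frac{59 \frac{1}{A}}{4} = \frac{59}{4 A}$)
$Z{\left(52 \right)} + F{\left(C{\left(2 \right)} \right)} = \frac{59}{4 \cdot 52} - 53 \left(36 \cdot 2\right)^{2} = \frac{59}{4} \cdot \frac{1}{52} - 53 \cdot 72^{2} = \frac{59}{208} - 274752 = - \frac{57148357}{208}$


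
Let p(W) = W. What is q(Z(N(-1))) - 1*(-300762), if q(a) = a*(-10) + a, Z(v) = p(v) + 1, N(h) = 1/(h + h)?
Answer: 601515/2 ≈ 3.0076e+5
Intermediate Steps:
N(h) = 1/(2*h)
Z(v) = 1 + v (Z(v) = v + 1 = 1 + v)
q(a) = -9*a (q(a) = -10*a + a = -9*a)
q(Z(N(-1))) - 1*(-300762) = -9*(1 + (1/2)/(-1)) - 1*(-300762) = -9*(1 + (1/2)*(-1)) + 300762 = -9*(1 - 1/2) + 300762 = -9*1/2 + 300762 = -9/2 + 300762 = 601515/2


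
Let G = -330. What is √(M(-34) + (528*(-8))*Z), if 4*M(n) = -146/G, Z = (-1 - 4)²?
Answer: I*√11499827955/330 ≈ 324.96*I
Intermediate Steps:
Z = 25 (Z = (-5)² = 25)
M(n) = 73/660 (M(n) = (-146/(-330))/4 = (-146*(-1/330))/4 = (¼)*(73/165) = 73/660)
√(M(-34) + (528*(-8))*Z) = √(73/660 + (528*(-8))*25) = √(73/660 - 4224*25) = √(73/660 - 105600) = √(-69695927/660) = I*√11499827955/330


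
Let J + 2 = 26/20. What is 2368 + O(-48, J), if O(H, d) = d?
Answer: 23673/10 ≈ 2367.3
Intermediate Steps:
J = -7/10 (J = -2 + 26/20 = -2 + 26*(1/20) = -2 + 13/10 = -7/10 ≈ -0.70000)
2368 + O(-48, J) = 2368 - 7/10 = 23673/10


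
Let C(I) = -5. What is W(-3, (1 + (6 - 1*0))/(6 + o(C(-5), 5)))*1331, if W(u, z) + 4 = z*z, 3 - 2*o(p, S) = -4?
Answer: -1661088/361 ≈ -4601.4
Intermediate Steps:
o(p, S) = 7/2 (o(p, S) = 3/2 - ½*(-4) = 3/2 + 2 = 7/2)
W(u, z) = -4 + z² (W(u, z) = -4 + z*z = -4 + z²)
W(-3, (1 + (6 - 1*0))/(6 + o(C(-5), 5)))*1331 = (-4 + ((1 + (6 - 1*0))/(6 + 7/2))²)*1331 = (-4 + ((1 + (6 + 0))/(19/2))²)*1331 = (-4 + ((1 + 6)*(2/19))²)*1331 = (-4 + (7*(2/19))²)*1331 = (-4 + (14/19)²)*1331 = (-4 + 196/361)*1331 = -1248/361*1331 = -1661088/361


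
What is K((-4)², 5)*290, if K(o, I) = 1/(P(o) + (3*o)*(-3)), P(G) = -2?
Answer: -145/73 ≈ -1.9863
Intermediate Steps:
K(o, I) = 1/(-2 - 9*o) (K(o, I) = 1/(-2 + (3*o)*(-3)) = 1/(-2 - 9*o))
K((-4)², 5)*290 = -1/(2 + 9*(-4)²)*290 = -1/(2 + 9*16)*290 = -1/(2 + 144)*290 = -1/146*290 = -145/73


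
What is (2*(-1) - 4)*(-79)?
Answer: 474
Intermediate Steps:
(2*(-1) - 4)*(-79) = (-2 - 4)*(-79) = -6*(-79) = 474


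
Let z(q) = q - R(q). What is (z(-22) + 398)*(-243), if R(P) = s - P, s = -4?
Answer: -86994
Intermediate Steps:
R(P) = -4 - P
z(q) = 4 + 2*q (z(q) = q - (-4 - q) = q + (4 + q) = 4 + 2*q)
(z(-22) + 398)*(-243) = ((4 + 2*(-22)) + 398)*(-243) = ((4 - 44) + 398)*(-243) = (-40 + 398)*(-243) = 358*(-243) = -86994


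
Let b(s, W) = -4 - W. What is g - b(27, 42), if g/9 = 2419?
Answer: 21817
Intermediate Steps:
g = 21771 (g = 9*2419 = 21771)
g - b(27, 42) = 21771 - (-4 - 1*42) = 21771 - (-4 - 42) = 21771 - 1*(-46) = 21771 + 46 = 21817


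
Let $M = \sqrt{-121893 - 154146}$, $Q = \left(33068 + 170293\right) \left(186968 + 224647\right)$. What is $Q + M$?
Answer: $83706438015 + 3 i \sqrt{30671} \approx 8.3706 \cdot 10^{10} + 525.39 i$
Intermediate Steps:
$Q = 83706438015$ ($Q = 203361 \cdot 411615 = 83706438015$)
$M = 3 i \sqrt{30671}$ ($M = \sqrt{-276039} = 3 i \sqrt{30671} \approx 525.39 i$)
$Q + M = 83706438015 + 3 i \sqrt{30671}$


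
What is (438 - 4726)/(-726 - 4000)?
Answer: 2144/2363 ≈ 0.90732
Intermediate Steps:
(438 - 4726)/(-726 - 4000) = -4288/(-4726) = -4288*(-1/4726) = 2144/2363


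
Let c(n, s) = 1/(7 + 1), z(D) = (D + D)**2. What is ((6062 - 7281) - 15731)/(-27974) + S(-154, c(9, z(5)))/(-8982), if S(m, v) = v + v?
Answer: 304475813/502524936 ≈ 0.60589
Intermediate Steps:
z(D) = 4*D**2 (z(D) = (2*D)**2 = 4*D**2)
c(n, s) = 1/8
S(m, v) = 2*v
((6062 - 7281) - 15731)/(-27974) + S(-154, c(9, z(5)))/(-8982) = ((6062 - 7281) - 15731)/(-27974) + (2*(1/8))/(-8982) = (-1219 - 15731)*(-1/27974) + (1/4)*(-1/8982) = -16950*(-1/27974) - 1/35928 = 8475/13987 - 1/35928 = 304475813/502524936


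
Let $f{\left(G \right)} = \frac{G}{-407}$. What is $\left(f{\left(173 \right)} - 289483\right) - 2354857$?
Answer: $- \frac{1076246553}{407} \approx -2.6443 \cdot 10^{6}$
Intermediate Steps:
$f{\left(G \right)} = - \frac{G}{407}$ ($f{\left(G \right)} = G \left(- \frac{1}{407}\right) = - \frac{G}{407}$)
$\left(f{\left(173 \right)} - 289483\right) - 2354857 = \left(\left(- \frac{1}{407}\right) 173 - 289483\right) - 2354857 = \left(- \frac{173}{407} - 289483\right) - 2354857 = - \frac{117819754}{407} - 2354857 = - \frac{1076246553}{407}$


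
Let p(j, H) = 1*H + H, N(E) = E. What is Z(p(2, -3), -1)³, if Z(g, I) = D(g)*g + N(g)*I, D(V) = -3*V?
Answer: -1061208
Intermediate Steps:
p(j, H) = 2*H (p(j, H) = H + H = 2*H)
Z(g, I) = -3*g² + I*g (Z(g, I) = (-3*g)*g + g*I = -3*g² + I*g)
Z(p(2, -3), -1)³ = ((2*(-3))*(-1 - 6*(-3)))³ = (-6*(-1 - 3*(-6)))³ = (-6*(-1 + 18))³ = (-6*17)³ = (-102)³ = -1061208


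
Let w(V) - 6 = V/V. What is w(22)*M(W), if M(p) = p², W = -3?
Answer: 63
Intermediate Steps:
w(V) = 7 (w(V) = 6 + V/V = 6 + 1 = 7)
w(22)*M(W) = 7*(-3)² = 7*9 = 63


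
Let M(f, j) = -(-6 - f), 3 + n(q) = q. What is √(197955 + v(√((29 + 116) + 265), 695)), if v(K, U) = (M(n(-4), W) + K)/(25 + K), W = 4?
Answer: √(4948874 + 197956*√410)/√(25 + √410) ≈ 444.92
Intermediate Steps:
n(q) = -3 + q
M(f, j) = 6 + f
v(K, U) = (-1 + K)/(25 + K) (v(K, U) = ((6 + (-3 - 4)) + K)/(25 + K) = ((6 - 7) + K)/(25 + K) = (-1 + K)/(25 + K))
√(197955 + v(√((29 + 116) + 265), 695)) = √(197955 + (-1 + √((29 + 116) + 265))/(25 + √((29 + 116) + 265))) = √(197955 + (-1 + √(145 + 265))/(25 + √(145 + 265))) = √(197955 + (-1 + √410)/(25 + √410))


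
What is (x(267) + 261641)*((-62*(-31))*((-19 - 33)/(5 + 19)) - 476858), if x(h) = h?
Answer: -377950791836/3 ≈ -1.2598e+11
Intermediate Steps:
(x(267) + 261641)*((-62*(-31))*((-19 - 33)/(5 + 19)) - 476858) = (267 + 261641)*((-62*(-31))*((-19 - 33)/(5 + 19)) - 476858) = 261908*(1922*(-52/24) - 476858) = 261908*(1922*(-52*1/24) - 476858) = 261908*(1922*(-13/6) - 476858) = 261908*(-12493/3 - 476858) = 261908*(-1443067/3) = -377950791836/3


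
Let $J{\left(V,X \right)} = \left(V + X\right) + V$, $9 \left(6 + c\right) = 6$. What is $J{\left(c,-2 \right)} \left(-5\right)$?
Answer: $\frac{190}{3} \approx 63.333$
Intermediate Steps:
$c = - \frac{16}{3}$ ($c = -6 + \frac{1}{9} \cdot 6 = -6 + \frac{2}{3} = - \frac{16}{3} \approx -5.3333$)
$J{\left(V,X \right)} = X + 2 V$
$J{\left(c,-2 \right)} \left(-5\right) = \left(-2 + 2 \left(- \frac{16}{3}\right)\right) \left(-5\right) = \left(-2 - \frac{32}{3}\right) \left(-5\right) = \left(- \frac{38}{3}\right) \left(-5\right) = \frac{190}{3}$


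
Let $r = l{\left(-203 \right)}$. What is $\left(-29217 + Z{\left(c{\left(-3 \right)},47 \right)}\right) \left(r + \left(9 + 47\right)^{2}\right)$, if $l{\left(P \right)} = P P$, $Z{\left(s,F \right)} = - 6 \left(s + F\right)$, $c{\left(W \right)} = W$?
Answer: $-1307334945$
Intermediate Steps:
$Z{\left(s,F \right)} = - 6 F - 6 s$ ($Z{\left(s,F \right)} = - 6 \left(F + s\right) = - 6 F - 6 s$)
$l{\left(P \right)} = P^{2}$
$r = 41209$ ($r = \left(-203\right)^{2} = 41209$)
$\left(-29217 + Z{\left(c{\left(-3 \right)},47 \right)}\right) \left(r + \left(9 + 47\right)^{2}\right) = \left(-29217 - 264\right) \left(41209 + \left(9 + 47\right)^{2}\right) = \left(-29217 + \left(-282 + 18\right)\right) \left(41209 + 56^{2}\right) = \left(-29217 - 264\right) \left(41209 + 3136\right) = \left(-29481\right) 44345 = -1307334945$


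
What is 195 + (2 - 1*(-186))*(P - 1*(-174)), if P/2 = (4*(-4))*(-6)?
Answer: 69003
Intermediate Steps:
P = 192 (P = 2*((4*(-4))*(-6)) = 2*(-16*(-6)) = 2*96 = 192)
195 + (2 - 1*(-186))*(P - 1*(-174)) = 195 + (2 - 1*(-186))*(192 - 1*(-174)) = 195 + (2 + 186)*(192 + 174) = 195 + 188*366 = 195 + 68808 = 69003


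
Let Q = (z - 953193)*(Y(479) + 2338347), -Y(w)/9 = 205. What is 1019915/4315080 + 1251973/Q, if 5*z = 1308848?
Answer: 13076822850704307/55325906334904744 ≈ 0.23636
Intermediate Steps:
z = 1308848/5 (z = (⅕)*1308848 = 1308848/5 ≈ 2.6177e+5)
Y(w) = -1845 (Y(w) = -9*205 = -1845)
Q = -8077560784734/5 (Q = (1308848/5 - 953193)*(-1845 + 2338347) = -3457117/5*2336502 = -8077560784734/5 ≈ -1.6155e+12)
1019915/4315080 + 1251973/Q = 1019915/4315080 + 1251973/(-8077560784734/5) = 1019915*(1/4315080) + 1251973*(-5/8077560784734) = 203983/863016 - 6259865/8077560784734 = 13076822850704307/55325906334904744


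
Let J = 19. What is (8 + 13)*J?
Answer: 399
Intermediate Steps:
(8 + 13)*J = (8 + 13)*19 = 21*19 = 399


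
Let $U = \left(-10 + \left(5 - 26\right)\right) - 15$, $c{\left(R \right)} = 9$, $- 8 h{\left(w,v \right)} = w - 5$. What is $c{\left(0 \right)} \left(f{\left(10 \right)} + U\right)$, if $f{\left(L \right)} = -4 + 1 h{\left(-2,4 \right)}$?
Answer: $- \frac{3537}{8} \approx -442.13$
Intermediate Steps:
$h{\left(w,v \right)} = \frac{5}{8} - \frac{w}{8}$ ($h{\left(w,v \right)} = - \frac{w - 5}{8} = - \frac{-5 + w}{8} = \frac{5}{8} - \frac{w}{8}$)
$U = -46$ ($U = \left(-10 - 21\right) - 15 = -31 - 15 = -46$)
$f{\left(L \right)} = - \frac{25}{8}$ ($f{\left(L \right)} = -4 + 1 \left(\frac{5}{8} - - \frac{1}{4}\right) = -4 + 1 \left(\frac{5}{8} + \frac{1}{4}\right) = -4 + 1 \cdot \frac{7}{8} = -4 + \frac{7}{8} = - \frac{25}{8}$)
$c{\left(0 \right)} \left(f{\left(10 \right)} + U\right) = 9 \left(- \frac{25}{8} - 46\right) = 9 \left(- \frac{393}{8}\right) = - \frac{3537}{8}$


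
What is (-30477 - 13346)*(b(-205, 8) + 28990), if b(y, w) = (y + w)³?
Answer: 333772752209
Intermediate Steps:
b(y, w) = (w + y)³
(-30477 - 13346)*(b(-205, 8) + 28990) = (-30477 - 13346)*((8 - 205)³ + 28990) = -43823*((-197)³ + 28990) = -43823*(-7645373 + 28990) = -43823*(-7616383) = 333772752209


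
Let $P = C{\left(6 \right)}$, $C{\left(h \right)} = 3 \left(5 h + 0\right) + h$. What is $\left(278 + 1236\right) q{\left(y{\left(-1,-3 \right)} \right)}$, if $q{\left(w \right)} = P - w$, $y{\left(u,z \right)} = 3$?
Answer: $140802$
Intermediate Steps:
$C{\left(h \right)} = 16 h$ ($C{\left(h \right)} = 3 \cdot 5 h + h = 15 h + h = 16 h$)
$P = 96$ ($P = 16 \cdot 6 = 96$)
$q{\left(w \right)} = 96 - w$
$\left(278 + 1236\right) q{\left(y{\left(-1,-3 \right)} \right)} = \left(278 + 1236\right) \left(96 - 3\right) = 1514 \left(96 - 3\right) = 1514 \cdot 93 = 140802$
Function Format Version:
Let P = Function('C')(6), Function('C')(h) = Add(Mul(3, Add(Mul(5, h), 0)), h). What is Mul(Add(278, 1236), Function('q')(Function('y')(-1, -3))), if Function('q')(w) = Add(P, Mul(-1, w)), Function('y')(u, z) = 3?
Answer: 140802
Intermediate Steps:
Function('C')(h) = Mul(16, h) (Function('C')(h) = Add(Mul(3, Mul(5, h)), h) = Add(Mul(15, h), h) = Mul(16, h))
P = 96 (P = Mul(16, 6) = 96)
Function('q')(w) = Add(96, Mul(-1, w))
Mul(Add(278, 1236), Function('q')(Function('y')(-1, -3))) = Mul(Add(278, 1236), Add(96, Mul(-1, 3))) = Mul(1514, Add(96, -3)) = Mul(1514, 93) = 140802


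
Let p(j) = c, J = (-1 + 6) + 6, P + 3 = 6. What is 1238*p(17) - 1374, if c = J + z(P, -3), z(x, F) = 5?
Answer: 18434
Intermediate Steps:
P = 3 (P = -3 + 6 = 3)
J = 11 (J = 5 + 6 = 11)
c = 16 (c = 11 + 5 = 16)
p(j) = 16
1238*p(17) - 1374 = 1238*16 - 1374 = 19808 - 1374 = 18434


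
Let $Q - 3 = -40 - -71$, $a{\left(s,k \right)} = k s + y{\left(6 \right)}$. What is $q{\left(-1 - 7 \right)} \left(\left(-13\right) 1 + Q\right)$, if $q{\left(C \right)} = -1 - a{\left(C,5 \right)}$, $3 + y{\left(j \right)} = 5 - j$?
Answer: $903$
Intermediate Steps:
$y{\left(j \right)} = 2 - j$ ($y{\left(j \right)} = -3 - \left(-5 + j\right) = 2 - j$)
$a{\left(s,k \right)} = -4 + k s$ ($a{\left(s,k \right)} = k s + \left(2 - 6\right) = k s - 4 = -4 + k s$)
$q{\left(C \right)} = 3 - 5 C$ ($q{\left(C \right)} = -1 - \left(-4 + 5 C\right) = 3 - 5 C$)
$Q = 34$ ($Q = 3 - -31 = 3 + \left(-40 + 71\right) = 3 + 31 = 34$)
$q{\left(-1 - 7 \right)} \left(\left(-13\right) 1 + Q\right) = \left(3 - 5 \left(-1 - 7\right)\right) \left(\left(-13\right) 1 + 34\right) = \left(3 - 5 \left(-1 - 7\right)\right) \left(-13 + 34\right) = \left(3 - -40\right) 21 = \left(3 + 40\right) 21 = 43 \cdot 21 = 903$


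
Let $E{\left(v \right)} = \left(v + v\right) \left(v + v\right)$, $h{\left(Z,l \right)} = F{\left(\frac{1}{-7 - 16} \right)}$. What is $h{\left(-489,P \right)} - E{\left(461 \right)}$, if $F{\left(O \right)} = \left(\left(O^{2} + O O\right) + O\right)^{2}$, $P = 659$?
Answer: $- \frac{237888356203}{279841} \approx -8.5008 \cdot 10^{5}$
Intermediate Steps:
$F{\left(O \right)} = \left(O + 2 O^{2}\right)^{2}$ ($F{\left(O \right)} = \left(\left(O^{2} + O^{2}\right) + O\right)^{2} = \left(2 O^{2} + O\right)^{2} = \left(O + 2 O^{2}\right)^{2}$)
$h{\left(Z,l \right)} = \frac{441}{279841}$ ($h{\left(Z,l \right)} = \left(\frac{1}{-7 - 16}\right)^{2} \left(1 + \frac{2}{-7 - 16}\right)^{2} = \left(\frac{1}{-23}\right)^{2} \left(1 + \frac{2}{-23}\right)^{2} = \left(- \frac{1}{23}\right)^{2} \left(1 + 2 \left(- \frac{1}{23}\right)\right)^{2} = \frac{\left(1 - \frac{2}{23}\right)^{2}}{529} = \frac{\left(\frac{21}{23}\right)^{2}}{529} = \frac{1}{529} \cdot \frac{441}{529} = \frac{441}{279841}$)
$E{\left(v \right)} = 4 v^{2}$ ($E{\left(v \right)} = 2 v 2 v = 4 v^{2}$)
$h{\left(-489,P \right)} - E{\left(461 \right)} = \frac{441}{279841} - 4 \cdot 461^{2} = \frac{441}{279841} - 4 \cdot 212521 = \frac{441}{279841} - 850084 = - \frac{237888356203}{279841}$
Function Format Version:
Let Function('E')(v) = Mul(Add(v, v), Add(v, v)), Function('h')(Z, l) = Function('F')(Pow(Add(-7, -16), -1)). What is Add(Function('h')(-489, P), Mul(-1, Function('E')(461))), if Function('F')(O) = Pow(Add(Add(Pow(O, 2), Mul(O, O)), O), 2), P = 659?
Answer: Rational(-237888356203, 279841) ≈ -8.5008e+5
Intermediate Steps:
Function('F')(O) = Pow(Add(O, Mul(2, Pow(O, 2))), 2) (Function('F')(O) = Pow(Add(Add(Pow(O, 2), Pow(O, 2)), O), 2) = Pow(Add(Mul(2, Pow(O, 2)), O), 2) = Pow(Add(O, Mul(2, Pow(O, 2))), 2))
Function('h')(Z, l) = Rational(441, 279841) (Function('h')(Z, l) = Mul(Pow(Pow(Add(-7, -16), -1), 2), Pow(Add(1, Mul(2, Pow(Add(-7, -16), -1))), 2)) = Mul(Pow(Pow(-23, -1), 2), Pow(Add(1, Mul(2, Pow(-23, -1))), 2)) = Mul(Pow(Rational(-1, 23), 2), Pow(Add(1, Mul(2, Rational(-1, 23))), 2)) = Mul(Rational(1, 529), Pow(Add(1, Rational(-2, 23)), 2)) = Mul(Rational(1, 529), Pow(Rational(21, 23), 2)) = Mul(Rational(1, 529), Rational(441, 529)) = Rational(441, 279841))
Function('E')(v) = Mul(4, Pow(v, 2)) (Function('E')(v) = Mul(Mul(2, v), Mul(2, v)) = Mul(4, Pow(v, 2)))
Add(Function('h')(-489, P), Mul(-1, Function('E')(461))) = Add(Rational(441, 279841), Mul(-1, Mul(4, Pow(461, 2)))) = Add(Rational(441, 279841), Mul(-1, Mul(4, 212521))) = Add(Rational(441, 279841), Mul(-1, 850084)) = Add(Rational(441, 279841), -850084) = Rational(-237888356203, 279841)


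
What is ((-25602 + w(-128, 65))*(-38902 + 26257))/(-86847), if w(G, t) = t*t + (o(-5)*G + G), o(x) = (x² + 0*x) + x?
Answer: -101433975/28949 ≈ -3503.9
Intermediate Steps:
o(x) = x + x² (o(x) = (x² + 0) + x = x² + x = x + x²)
w(G, t) = t² + 21*G (w(G, t) = t*t + ((-5*(1 - 5))*G + G) = t² + ((-5*(-4))*G + G) = t² + (20*G + G) = t² + 21*G)
((-25602 + w(-128, 65))*(-38902 + 26257))/(-86847) = ((-25602 + (65² + 21*(-128)))*(-38902 + 26257))/(-86847) = ((-25602 + (4225 - 2688))*(-12645))*(-1/86847) = ((-25602 + 1537)*(-12645))*(-1/86847) = -24065*(-12645)*(-1/86847) = 304301925*(-1/86847) = -101433975/28949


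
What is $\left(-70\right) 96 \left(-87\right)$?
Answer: $584640$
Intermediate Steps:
$\left(-70\right) 96 \left(-87\right) = \left(-6720\right) \left(-87\right) = 584640$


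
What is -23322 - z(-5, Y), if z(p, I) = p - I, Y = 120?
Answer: -23197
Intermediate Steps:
-23322 - z(-5, Y) = -23322 - (-5 - 1*120) = -23322 - (-5 - 120) = -23322 - 1*(-125) = -23322 + 125 = -23197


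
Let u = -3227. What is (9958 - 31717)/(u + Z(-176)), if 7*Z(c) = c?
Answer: 152313/22765 ≈ 6.6907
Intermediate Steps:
Z(c) = c/7
(9958 - 31717)/(u + Z(-176)) = (9958 - 31717)/(-3227 + (⅐)*(-176)) = -21759/(-3227 - 176/7) = -21759/(-22765/7) = -21759*(-7/22765) = 152313/22765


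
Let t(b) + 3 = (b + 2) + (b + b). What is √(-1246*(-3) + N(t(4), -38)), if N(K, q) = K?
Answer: √3749 ≈ 61.229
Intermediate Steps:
t(b) = -1 + 3*b (t(b) = -3 + ((b + 2) + (b + b)) = -3 + ((2 + b) + 2*b) = -3 + (2 + 3*b) = -1 + 3*b)
√(-1246*(-3) + N(t(4), -38)) = √(-1246*(-3) + (-1 + 3*4)) = √(3738 + (-1 + 12)) = √(3738 + 11) = √3749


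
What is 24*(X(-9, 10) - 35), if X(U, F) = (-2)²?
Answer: -744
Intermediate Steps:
X(U, F) = 4
24*(X(-9, 10) - 35) = 24*(4 - 35) = 24*(-31) = -744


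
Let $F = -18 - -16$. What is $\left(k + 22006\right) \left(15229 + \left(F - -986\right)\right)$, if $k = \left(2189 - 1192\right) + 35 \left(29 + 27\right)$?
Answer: $404725119$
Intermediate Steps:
$F = -2$ ($F = -18 + 16 = -2$)
$k = 2957$ ($k = \left(2189 - 1192\right) + 35 \cdot 56 = 997 + 1960 = 2957$)
$\left(k + 22006\right) \left(15229 + \left(F - -986\right)\right) = \left(2957 + 22006\right) \left(15229 - -984\right) = 24963 \left(15229 + \left(-2 + 986\right)\right) = 24963 \left(15229 + 984\right) = 24963 \cdot 16213 = 404725119$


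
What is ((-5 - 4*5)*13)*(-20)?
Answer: 6500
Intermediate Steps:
((-5 - 4*5)*13)*(-20) = ((-5 - 20)*13)*(-20) = -25*13*(-20) = -325*(-20) = 6500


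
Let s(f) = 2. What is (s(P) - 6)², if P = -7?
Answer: 16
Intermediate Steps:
(s(P) - 6)² = (2 - 6)² = (-4)² = 16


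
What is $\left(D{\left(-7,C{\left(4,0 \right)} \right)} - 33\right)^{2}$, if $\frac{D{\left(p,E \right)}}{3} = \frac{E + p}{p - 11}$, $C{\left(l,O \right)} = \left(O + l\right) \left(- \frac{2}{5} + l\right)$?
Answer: $\frac{1054729}{900} \approx 1171.9$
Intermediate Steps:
$C{\left(l,O \right)} = \left(- \frac{2}{5} + l\right) \left(O + l\right)$ ($C{\left(l,O \right)} = \left(O + l\right) \left(\left(-2\right) \frac{1}{5} + l\right) = \left(O + l\right) \left(- \frac{2}{5} + l\right) = \left(- \frac{2}{5} + l\right) \left(O + l\right)$)
$D{\left(p,E \right)} = \frac{3 \left(E + p\right)}{-11 + p}$ ($D{\left(p,E \right)} = 3 \frac{E + p}{p - 11} = 3 \frac{E + p}{-11 + p} = \frac{3 \left(E + p\right)}{-11 + p}$)
$\left(D{\left(-7,C{\left(4,0 \right)} \right)} - 33\right)^{2} = \left(\frac{3 \left(\left(4^{2} - 0 - \frac{8}{5} + 0 \cdot 4\right) - 7\right)}{-11 - 7} - 33\right)^{2} = \left(\frac{3 \left(\left(16 + 0 - \frac{8}{5} + 0\right) - 7\right)}{-18} - 33\right)^{2} = \left(3 \left(- \frac{1}{18}\right) \left(\frac{72}{5} - 7\right) - 33\right)^{2} = \left(3 \left(- \frac{1}{18}\right) \frac{37}{5} - 33\right)^{2} = \left(- \frac{37}{30} - 33\right)^{2} = \left(- \frac{1027}{30}\right)^{2} = \frac{1054729}{900}$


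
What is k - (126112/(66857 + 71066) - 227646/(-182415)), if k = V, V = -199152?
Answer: -1670188063116526/8386408015 ≈ -1.9915e+5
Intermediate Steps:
k = -199152
k - (126112/(66857 + 71066) - 227646/(-182415)) = -199152 - (126112/(66857 + 71066) - 227646/(-182415)) = -199152 - (126112/137923 - 227646*(-1/182415)) = -199152 - (126112*(1/137923) + 75882/60805) = -199152 - (126112/137923 + 75882/60805) = -199152 - 1*18134113246/8386408015 = -199152 - 18134113246/8386408015 = -1670188063116526/8386408015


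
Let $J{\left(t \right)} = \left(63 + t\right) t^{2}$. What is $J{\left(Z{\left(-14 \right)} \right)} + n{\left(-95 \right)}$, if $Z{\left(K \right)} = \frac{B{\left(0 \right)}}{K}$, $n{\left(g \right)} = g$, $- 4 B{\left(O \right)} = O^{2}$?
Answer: $-95$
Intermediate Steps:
$B{\left(O \right)} = - \frac{O^{2}}{4}$
$Z{\left(K \right)} = 0$ ($Z{\left(K \right)} = \frac{\left(- \frac{1}{4}\right) 0^{2}}{K} = \frac{\left(- \frac{1}{4}\right) 0}{K} = \frac{0}{K} = 0$)
$J{\left(t \right)} = t^{2} \left(63 + t\right)$
$J{\left(Z{\left(-14 \right)} \right)} + n{\left(-95 \right)} = 0^{2} \left(63 + 0\right) - 95 = 0 \cdot 63 - 95 = 0 - 95 = -95$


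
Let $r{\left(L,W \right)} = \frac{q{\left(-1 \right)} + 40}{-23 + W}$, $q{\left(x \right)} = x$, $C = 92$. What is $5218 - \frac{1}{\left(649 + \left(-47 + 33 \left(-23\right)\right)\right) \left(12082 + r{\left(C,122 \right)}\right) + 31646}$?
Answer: $\frac{321191720203}{61554565} \approx 5218.0$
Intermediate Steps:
$r{\left(L,W \right)} = \frac{39}{-23 + W}$ ($r{\left(L,W \right)} = \frac{-1 + 40}{-23 + W} = \frac{39}{-23 + W}$)
$5218 - \frac{1}{\left(649 + \left(-47 + 33 \left(-23\right)\right)\right) \left(12082 + r{\left(C,122 \right)}\right) + 31646} = 5218 - \frac{1}{\left(649 + \left(-47 + 33 \left(-23\right)\right)\right) \left(12082 + \frac{39}{-23 + 122}\right) + 31646} = 5218 - \frac{1}{\left(649 - 806\right) \left(12082 + \frac{39}{99}\right) + 31646} = 5218 - \frac{1}{\left(649 - 806\right) \left(12082 + 39 \cdot \frac{1}{99}\right) + 31646} = 5218 - \frac{1}{- 157 \left(12082 + \frac{13}{33}\right) + 31646} = 5218 - \frac{1}{\left(-157\right) \frac{398719}{33} + 31646} = 5218 - \frac{1}{- \frac{62598883}{33} + 31646} = 5218 - \frac{1}{- \frac{61554565}{33}} = 5218 - - \frac{33}{61554565} = 5218 + \frac{33}{61554565} = \frac{321191720203}{61554565}$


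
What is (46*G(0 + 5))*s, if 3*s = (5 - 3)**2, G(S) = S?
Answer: 920/3 ≈ 306.67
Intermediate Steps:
s = 4/3 (s = (5 - 3)**2/3 = (1/3)*2**2 = (1/3)*4 = 4/3 ≈ 1.3333)
(46*G(0 + 5))*s = (46*(0 + 5))*(4/3) = (46*5)*(4/3) = 230*(4/3) = 920/3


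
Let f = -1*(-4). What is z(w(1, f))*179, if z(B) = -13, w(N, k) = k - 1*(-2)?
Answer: -2327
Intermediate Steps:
f = 4
w(N, k) = 2 + k (w(N, k) = k + 2 = 2 + k)
z(w(1, f))*179 = -13*179 = -2327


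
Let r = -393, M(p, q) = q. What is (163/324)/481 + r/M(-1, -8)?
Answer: 15311999/311688 ≈ 49.126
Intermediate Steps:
(163/324)/481 + r/M(-1, -8) = (163/324)/481 - 393/(-8) = (163*(1/324))*(1/481) - 393*(-⅛) = (163/324)*(1/481) + 393/8 = 163/155844 + 393/8 = 15311999/311688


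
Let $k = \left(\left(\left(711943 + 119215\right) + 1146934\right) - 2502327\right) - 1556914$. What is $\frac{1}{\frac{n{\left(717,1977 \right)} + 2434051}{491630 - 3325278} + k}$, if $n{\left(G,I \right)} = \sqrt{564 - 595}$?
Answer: $- \frac{2088839964707396218}{4347188997985564633021705} + \frac{354206 i \sqrt{31}}{4347188997985564633021705} \approx -4.805 \cdot 10^{-7} + 4.5366 \cdot 10^{-19} i$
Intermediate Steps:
$n{\left(G,I \right)} = i \sqrt{31}$ ($n{\left(G,I \right)} = \sqrt{-31} = i \sqrt{31}$)
$k = -2081149$ ($k = \left(\left(831158 + 1146934\right) - 2502327\right) - 1556914 = \left(1978092 - 2502327\right) - 1556914 = -524235 - 1556914 = -2081149$)
$\frac{1}{\frac{n{\left(717,1977 \right)} + 2434051}{491630 - 3325278} + k} = \frac{1}{\frac{i \sqrt{31} + 2434051}{491630 - 3325278} - 2081149} = \frac{1}{\frac{2434051 + i \sqrt{31}}{-2833648} - 2081149} = \frac{1}{\left(2434051 + i \sqrt{31}\right) \left(- \frac{1}{2833648}\right) - 2081149} = \frac{1}{\left(- \frac{2434051}{2833648} - \frac{i \sqrt{31}}{2833648}\right) - 2081149} = \frac{1}{- \frac{5897246135603}{2833648} - \frac{i \sqrt{31}}{2833648}}$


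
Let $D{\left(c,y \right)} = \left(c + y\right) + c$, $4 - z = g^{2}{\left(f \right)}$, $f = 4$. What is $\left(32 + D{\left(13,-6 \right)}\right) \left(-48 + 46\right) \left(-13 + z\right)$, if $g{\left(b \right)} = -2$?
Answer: $1352$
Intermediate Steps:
$z = 0$ ($z = 4 - \left(-2\right)^{2} = 4 - 4 = 0$)
$D{\left(c,y \right)} = y + 2 c$
$\left(32 + D{\left(13,-6 \right)}\right) \left(-48 + 46\right) \left(-13 + z\right) = \left(32 + \left(-6 + 2 \cdot 13\right)\right) \left(-48 + 46\right) \left(-13 + 0\right) = \left(32 + \left(-6 + 26\right)\right) \left(\left(-2\right) \left(-13\right)\right) = \left(32 + 20\right) 26 = 52 \cdot 26 = 1352$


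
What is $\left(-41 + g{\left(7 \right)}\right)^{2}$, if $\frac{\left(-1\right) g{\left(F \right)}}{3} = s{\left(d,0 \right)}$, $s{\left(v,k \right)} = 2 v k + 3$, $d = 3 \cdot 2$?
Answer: $2500$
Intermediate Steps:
$d = 6$
$s{\left(v,k \right)} = 3 + 2 k v$ ($s{\left(v,k \right)} = 2 k v + 3 = 3 + 2 k v$)
$g{\left(F \right)} = -9$ ($g{\left(F \right)} = - 3 \left(3 + 2 \cdot 0 \cdot 6\right) = - 3 \left(3 + 0\right) = \left(-3\right) 3 = -9$)
$\left(-41 + g{\left(7 \right)}\right)^{2} = \left(-41 - 9\right)^{2} = \left(-50\right)^{2} = 2500$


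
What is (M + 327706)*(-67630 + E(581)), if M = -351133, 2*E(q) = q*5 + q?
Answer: 1543534749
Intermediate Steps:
E(q) = 3*q (E(q) = (q*5 + q)/2 = (5*q + q)/2 = (6*q)/2 = 3*q)
(M + 327706)*(-67630 + E(581)) = (-351133 + 327706)*(-67630 + 3*581) = -23427*(-67630 + 1743) = -23427*(-65887) = 1543534749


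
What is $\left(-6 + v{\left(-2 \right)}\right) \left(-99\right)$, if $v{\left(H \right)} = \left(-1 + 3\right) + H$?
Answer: $594$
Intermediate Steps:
$v{\left(H \right)} = 2 + H$
$\left(-6 + v{\left(-2 \right)}\right) \left(-99\right) = \left(-6 + \left(2 - 2\right)\right) \left(-99\right) = \left(-6 + 0\right) \left(-99\right) = \left(-6\right) \left(-99\right) = 594$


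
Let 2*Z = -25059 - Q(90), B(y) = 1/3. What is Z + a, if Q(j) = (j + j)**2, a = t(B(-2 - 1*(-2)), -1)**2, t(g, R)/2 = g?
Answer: -517123/18 ≈ -28729.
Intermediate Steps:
B(y) = 1/3
t(g, R) = 2*g
a = 4/9 (a = (2*(1/3))**2 = (2/3)**2 = 4/9 ≈ 0.44444)
Q(j) = 4*j**2 (Q(j) = (2*j)**2 = 4*j**2)
Z = -57459/2 (Z = (-25059 - 4*90**2)/2 = (-25059 - 4*8100)/2 = (-25059 - 1*32400)/2 = (-25059 - 32400)/2 = (1/2)*(-57459) = -57459/2 ≈ -28730.)
Z + a = -57459/2 + 4/9 = -517123/18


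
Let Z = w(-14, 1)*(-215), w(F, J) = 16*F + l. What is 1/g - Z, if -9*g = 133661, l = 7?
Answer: -6235953964/133661 ≈ -46655.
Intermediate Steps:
g = -133661/9 (g = -1/9*133661 = -133661/9 ≈ -14851.)
w(F, J) = 7 + 16*F (w(F, J) = 16*F + 7 = 7 + 16*F)
Z = 46655 (Z = (7 + 16*(-14))*(-215) = (7 - 224)*(-215) = -217*(-215) = 46655)
1/g - Z = 1/(-133661/9) - 1*46655 = -9/133661 - 46655 = -6235953964/133661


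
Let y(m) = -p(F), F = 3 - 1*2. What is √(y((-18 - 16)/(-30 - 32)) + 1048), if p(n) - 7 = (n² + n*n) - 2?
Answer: √1041 ≈ 32.265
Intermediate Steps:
F = 1 (F = 3 - 2 = 1)
p(n) = 5 + 2*n² (p(n) = 7 + ((n² + n*n) - 2) = 7 + ((n² + n²) - 2) = 7 + (2*n² - 2) = 7 + (-2 + 2*n²) = 5 + 2*n²)
y(m) = -7 (y(m) = -(5 + 2*1²) = -(5 + 2*1) = -(5 + 2) = -1*7 = -7)
√(y((-18 - 16)/(-30 - 32)) + 1048) = √(-7 + 1048) = √1041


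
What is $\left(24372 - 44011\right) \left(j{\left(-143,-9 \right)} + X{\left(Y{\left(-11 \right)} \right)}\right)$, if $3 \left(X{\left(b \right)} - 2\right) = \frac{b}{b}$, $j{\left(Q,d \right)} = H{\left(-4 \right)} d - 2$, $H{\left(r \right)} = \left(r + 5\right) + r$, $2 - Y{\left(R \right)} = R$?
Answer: $- \frac{1610398}{3} \approx -5.368 \cdot 10^{5}$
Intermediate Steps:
$Y{\left(R \right)} = 2 - R$
$H{\left(r \right)} = 5 + 2 r$ ($H{\left(r \right)} = \left(5 + r\right) + r = 5 + 2 r$)
$j{\left(Q,d \right)} = -2 - 3 d$ ($j{\left(Q,d \right)} = \left(5 + 2 \left(-4\right)\right) d - 2 = \left(5 - 8\right) d - 2 = - 3 d - 2 = -2 - 3 d$)
$X{\left(b \right)} = \frac{7}{3}$ ($X{\left(b \right)} = 2 + \frac{b \frac{1}{b}}{3} = 2 + \frac{1}{3} \cdot 1 = 2 + \frac{1}{3} = \frac{7}{3}$)
$\left(24372 - 44011\right) \left(j{\left(-143,-9 \right)} + X{\left(Y{\left(-11 \right)} \right)}\right) = \left(24372 - 44011\right) \left(\left(-2 - -27\right) + \frac{7}{3}\right) = - 19639 \left(\left(-2 + 27\right) + \frac{7}{3}\right) = - 19639 \left(25 + \frac{7}{3}\right) = \left(-19639\right) \frac{82}{3} = - \frac{1610398}{3}$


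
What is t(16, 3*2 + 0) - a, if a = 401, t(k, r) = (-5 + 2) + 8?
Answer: -396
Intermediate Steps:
t(k, r) = 5 (t(k, r) = -3 + 8 = 5)
t(16, 3*2 + 0) - a = 5 - 1*401 = 5 - 401 = -396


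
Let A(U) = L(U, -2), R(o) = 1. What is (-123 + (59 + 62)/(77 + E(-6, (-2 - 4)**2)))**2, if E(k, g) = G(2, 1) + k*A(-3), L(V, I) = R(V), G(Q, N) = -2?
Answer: 69989956/4761 ≈ 14701.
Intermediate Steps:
L(V, I) = 1
A(U) = 1
E(k, g) = -2 + k (E(k, g) = -2 + k*1 = -2 + k)
(-123 + (59 + 62)/(77 + E(-6, (-2 - 4)**2)))**2 = (-123 + (59 + 62)/(77 + (-2 - 6)))**2 = (-123 + 121/(77 - 8))**2 = (-123 + 121/69)**2 = (-8366/69)**2 = 69989956/4761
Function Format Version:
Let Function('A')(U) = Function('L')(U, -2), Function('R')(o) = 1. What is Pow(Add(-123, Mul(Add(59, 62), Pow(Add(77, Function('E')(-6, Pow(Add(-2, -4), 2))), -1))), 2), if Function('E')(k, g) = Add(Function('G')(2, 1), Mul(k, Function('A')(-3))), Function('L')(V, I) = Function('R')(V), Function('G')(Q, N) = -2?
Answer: Rational(69989956, 4761) ≈ 14701.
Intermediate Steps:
Function('L')(V, I) = 1
Function('A')(U) = 1
Function('E')(k, g) = Add(-2, k) (Function('E')(k, g) = Add(-2, Mul(k, 1)) = Add(-2, k))
Pow(Add(-123, Mul(Add(59, 62), Pow(Add(77, Function('E')(-6, Pow(Add(-2, -4), 2))), -1))), 2) = Pow(Add(-123, Mul(Add(59, 62), Pow(Add(77, Add(-2, -6)), -1))), 2) = Pow(Add(-123, Mul(121, Pow(Add(77, -8), -1))), 2) = Pow(Add(-123, Mul(121, Pow(69, -1))), 2) = Pow(Add(-123, Mul(121, Rational(1, 69))), 2) = Pow(Add(-123, Rational(121, 69)), 2) = Pow(Rational(-8366, 69), 2) = Rational(69989956, 4761)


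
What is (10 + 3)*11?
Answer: 143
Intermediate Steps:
(10 + 3)*11 = 13*11 = 143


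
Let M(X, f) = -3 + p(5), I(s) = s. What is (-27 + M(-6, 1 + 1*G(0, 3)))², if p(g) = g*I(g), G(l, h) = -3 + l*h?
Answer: 25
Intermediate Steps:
G(l, h) = -3 + h*l
p(g) = g² (p(g) = g*g = g²)
M(X, f) = 22 (M(X, f) = -3 + 5² = -3 + 25 = 22)
(-27 + M(-6, 1 + 1*G(0, 3)))² = (-27 + 22)² = (-5)² = 25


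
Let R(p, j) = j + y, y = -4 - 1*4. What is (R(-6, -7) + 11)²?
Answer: 16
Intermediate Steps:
y = -8 (y = -4 - 4 = -8)
R(p, j) = -8 + j (R(p, j) = j - 8 = -8 + j)
(R(-6, -7) + 11)² = ((-8 - 7) + 11)² = (-15 + 11)² = (-4)² = 16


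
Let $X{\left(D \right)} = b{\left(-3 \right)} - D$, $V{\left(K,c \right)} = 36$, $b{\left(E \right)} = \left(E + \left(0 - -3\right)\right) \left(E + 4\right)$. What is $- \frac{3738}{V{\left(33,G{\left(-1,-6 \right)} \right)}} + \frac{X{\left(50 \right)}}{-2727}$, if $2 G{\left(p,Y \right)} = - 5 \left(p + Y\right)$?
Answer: $- \frac{566207}{5454} \approx -103.81$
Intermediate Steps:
$b{\left(E \right)} = \left(3 + E\right) \left(4 + E\right)$ ($b{\left(E \right)} = \left(E + \left(0 + 3\right)\right) \left(4 + E\right) = \left(E + 3\right) \left(4 + E\right) = \left(3 + E\right) \left(4 + E\right)$)
$G{\left(p,Y \right)} = - \frac{5 Y}{2} - \frac{5 p}{2}$ ($G{\left(p,Y \right)} = \frac{\left(-5\right) \left(p + Y\right)}{2} = \frac{\left(-5\right) \left(Y + p\right)}{2} = \frac{- 5 Y - 5 p}{2} = - \frac{5 Y}{2} - \frac{5 p}{2}$)
$X{\left(D \right)} = - D$ ($X{\left(D \right)} = \left(12 + \left(-3\right)^{2} + 7 \left(-3\right)\right) - D = \left(12 + 9 - 21\right) - D = 0 - D = - D$)
$- \frac{3738}{V{\left(33,G{\left(-1,-6 \right)} \right)}} + \frac{X{\left(50 \right)}}{-2727} = - \frac{3738}{36} + \frac{\left(-1\right) 50}{-2727} = \left(-3738\right) \frac{1}{36} - - \frac{50}{2727} = - \frac{623}{6} + \frac{50}{2727} = - \frac{566207}{5454}$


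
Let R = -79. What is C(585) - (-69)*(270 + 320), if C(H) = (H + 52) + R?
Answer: 41268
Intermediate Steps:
C(H) = -27 + H (C(H) = (H + 52) - 79 = (52 + H) - 79 = -27 + H)
C(585) - (-69)*(270 + 320) = (-27 + 585) - (-69)*(270 + 320) = 558 - (-69)*590 = 558 - 1*(-40710) = 558 + 40710 = 41268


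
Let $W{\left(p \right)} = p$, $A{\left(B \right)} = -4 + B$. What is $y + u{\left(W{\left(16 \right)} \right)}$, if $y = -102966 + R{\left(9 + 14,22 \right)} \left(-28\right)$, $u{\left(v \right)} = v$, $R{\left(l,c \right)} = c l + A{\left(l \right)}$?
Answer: $-117650$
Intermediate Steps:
$R{\left(l,c \right)} = -4 + l + c l$ ($R{\left(l,c \right)} = c l + \left(-4 + l\right) = -4 + l + c l$)
$y = -117666$ ($y = -102966 + \left(-4 + \left(9 + 14\right) + 22 \left(9 + 14\right)\right) \left(-28\right) = -102966 + \left(-4 + 23 + 22 \cdot 23\right) \left(-28\right) = -102966 + \left(-4 + 23 + 506\right) \left(-28\right) = -102966 + 525 \left(-28\right) = -102966 - 14700 = -117666$)
$y + u{\left(W{\left(16 \right)} \right)} = -117666 + 16 = -117650$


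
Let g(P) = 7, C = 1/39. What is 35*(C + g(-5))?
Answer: 9590/39 ≈ 245.90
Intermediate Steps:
C = 1/39 ≈ 0.025641
35*(C + g(-5)) = 35*(1/39 + 7) = 35*(274/39) = 9590/39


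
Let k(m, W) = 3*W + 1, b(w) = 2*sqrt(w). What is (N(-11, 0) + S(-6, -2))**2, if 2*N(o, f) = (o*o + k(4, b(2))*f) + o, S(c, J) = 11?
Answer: 4356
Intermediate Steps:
k(m, W) = 1 + 3*W
N(o, f) = o/2 + o**2/2 + f*(1 + 6*sqrt(2))/2 (N(o, f) = ((o*o + (1 + 3*(2*sqrt(2)))*f) + o)/2 = ((o**2 + (1 + 6*sqrt(2))*f) + o)/2 = ((o**2 + f*(1 + 6*sqrt(2))) + o)/2 = (o + o**2 + f*(1 + 6*sqrt(2)))/2 = o/2 + o**2/2 + f*(1 + 6*sqrt(2))/2)
(N(-11, 0) + S(-6, -2))**2 = (((1/2)*(-11) + (1/2)*(-11)**2 + (1/2)*0*(1 + 6*sqrt(2))) + 11)**2 = ((-11/2 + (1/2)*121 + 0) + 11)**2 = ((-11/2 + 121/2 + 0) + 11)**2 = (55 + 11)**2 = 66**2 = 4356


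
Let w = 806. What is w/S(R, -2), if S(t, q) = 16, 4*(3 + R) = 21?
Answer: 403/8 ≈ 50.375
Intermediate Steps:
R = 9/4 (R = -3 + (1/4)*21 = -3 + 21/4 = 9/4 ≈ 2.2500)
w/S(R, -2) = 806/16 = 806*(1/16) = 403/8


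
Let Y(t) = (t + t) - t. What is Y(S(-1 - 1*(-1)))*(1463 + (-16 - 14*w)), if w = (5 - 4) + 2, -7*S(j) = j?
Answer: 0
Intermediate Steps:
S(j) = -j/7
Y(t) = t (Y(t) = 2*t - t = t)
w = 3 (w = 1 + 2 = 3)
Y(S(-1 - 1*(-1)))*(1463 + (-16 - 14*w)) = (-(-1 - 1*(-1))/7)*(1463 + (-16 - 14*3)) = (-(-1 + 1)/7)*(1463 + (-16 - 42)) = (-1/7*0)*(1463 - 58) = 0*1405 = 0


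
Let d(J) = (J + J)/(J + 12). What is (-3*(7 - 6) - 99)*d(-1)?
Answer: 204/11 ≈ 18.545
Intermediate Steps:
d(J) = 2*J/(12 + J) (d(J) = (2*J)/(12 + J) = 2*J/(12 + J))
(-3*(7 - 6) - 99)*d(-1) = (-3*(7 - 6) - 99)*(2*(-1)/(12 - 1)) = (-3*1 - 99)*(2*(-1)/11) = (-3 - 99)*(2*(-1)*(1/11)) = -102*(-2/11) = 204/11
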